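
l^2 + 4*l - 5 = (l - 1)*(l + 5)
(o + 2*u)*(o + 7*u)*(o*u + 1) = o^3*u + 9*o^2*u^2 + o^2 + 14*o*u^3 + 9*o*u + 14*u^2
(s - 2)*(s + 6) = s^2 + 4*s - 12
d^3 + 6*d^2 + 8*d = d*(d + 2)*(d + 4)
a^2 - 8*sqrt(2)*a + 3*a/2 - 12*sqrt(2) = (a + 3/2)*(a - 8*sqrt(2))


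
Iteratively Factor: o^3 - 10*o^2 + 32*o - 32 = (o - 4)*(o^2 - 6*o + 8) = (o - 4)*(o - 2)*(o - 4)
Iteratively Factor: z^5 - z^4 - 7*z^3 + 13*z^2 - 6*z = (z - 2)*(z^4 + z^3 - 5*z^2 + 3*z) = z*(z - 2)*(z^3 + z^2 - 5*z + 3) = z*(z - 2)*(z - 1)*(z^2 + 2*z - 3) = z*(z - 2)*(z - 1)*(z + 3)*(z - 1)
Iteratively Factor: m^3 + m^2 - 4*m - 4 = (m + 2)*(m^2 - m - 2) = (m + 1)*(m + 2)*(m - 2)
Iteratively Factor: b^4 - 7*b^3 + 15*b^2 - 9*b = (b)*(b^3 - 7*b^2 + 15*b - 9) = b*(b - 3)*(b^2 - 4*b + 3) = b*(b - 3)*(b - 1)*(b - 3)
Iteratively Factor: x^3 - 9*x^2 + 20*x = (x - 5)*(x^2 - 4*x) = x*(x - 5)*(x - 4)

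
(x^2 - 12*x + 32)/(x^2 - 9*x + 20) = (x - 8)/(x - 5)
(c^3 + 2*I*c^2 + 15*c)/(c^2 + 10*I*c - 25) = c*(c - 3*I)/(c + 5*I)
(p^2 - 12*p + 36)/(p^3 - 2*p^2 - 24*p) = (p - 6)/(p*(p + 4))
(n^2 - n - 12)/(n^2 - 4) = (n^2 - n - 12)/(n^2 - 4)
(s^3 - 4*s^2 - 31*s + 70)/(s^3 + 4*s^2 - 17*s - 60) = (s^2 - 9*s + 14)/(s^2 - s - 12)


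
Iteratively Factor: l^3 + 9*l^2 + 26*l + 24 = (l + 2)*(l^2 + 7*l + 12) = (l + 2)*(l + 4)*(l + 3)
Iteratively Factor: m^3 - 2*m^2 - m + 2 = (m - 2)*(m^2 - 1) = (m - 2)*(m + 1)*(m - 1)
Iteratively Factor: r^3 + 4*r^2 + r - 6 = (r - 1)*(r^2 + 5*r + 6) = (r - 1)*(r + 3)*(r + 2)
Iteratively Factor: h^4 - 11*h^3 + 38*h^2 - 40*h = (h)*(h^3 - 11*h^2 + 38*h - 40) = h*(h - 4)*(h^2 - 7*h + 10) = h*(h - 4)*(h - 2)*(h - 5)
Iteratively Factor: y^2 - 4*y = (y)*(y - 4)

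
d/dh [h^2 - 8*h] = 2*h - 8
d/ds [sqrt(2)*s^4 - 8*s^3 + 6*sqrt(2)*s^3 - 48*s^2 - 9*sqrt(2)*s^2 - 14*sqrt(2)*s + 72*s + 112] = 4*sqrt(2)*s^3 - 24*s^2 + 18*sqrt(2)*s^2 - 96*s - 18*sqrt(2)*s - 14*sqrt(2) + 72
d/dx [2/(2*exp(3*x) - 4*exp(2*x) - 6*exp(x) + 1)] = (-12*exp(2*x) + 16*exp(x) + 12)*exp(x)/(2*exp(3*x) - 4*exp(2*x) - 6*exp(x) + 1)^2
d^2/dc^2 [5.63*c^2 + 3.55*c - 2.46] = 11.2600000000000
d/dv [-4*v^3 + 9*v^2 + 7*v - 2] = -12*v^2 + 18*v + 7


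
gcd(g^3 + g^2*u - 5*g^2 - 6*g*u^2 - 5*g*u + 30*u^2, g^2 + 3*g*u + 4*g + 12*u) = g + 3*u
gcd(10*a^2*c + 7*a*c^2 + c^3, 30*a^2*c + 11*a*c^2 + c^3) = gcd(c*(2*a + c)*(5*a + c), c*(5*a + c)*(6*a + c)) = 5*a*c + c^2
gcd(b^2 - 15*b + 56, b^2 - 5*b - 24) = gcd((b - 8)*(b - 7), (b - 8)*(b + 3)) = b - 8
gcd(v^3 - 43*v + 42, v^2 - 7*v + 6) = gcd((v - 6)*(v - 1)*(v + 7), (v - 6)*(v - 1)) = v^2 - 7*v + 6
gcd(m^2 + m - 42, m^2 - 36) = m - 6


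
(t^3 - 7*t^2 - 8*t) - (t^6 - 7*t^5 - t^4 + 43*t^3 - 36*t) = -t^6 + 7*t^5 + t^4 - 42*t^3 - 7*t^2 + 28*t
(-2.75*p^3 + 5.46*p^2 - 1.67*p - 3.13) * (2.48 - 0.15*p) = 0.4125*p^4 - 7.639*p^3 + 13.7913*p^2 - 3.6721*p - 7.7624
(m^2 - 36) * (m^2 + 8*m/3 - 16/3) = m^4 + 8*m^3/3 - 124*m^2/3 - 96*m + 192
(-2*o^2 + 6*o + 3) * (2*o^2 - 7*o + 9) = -4*o^4 + 26*o^3 - 54*o^2 + 33*o + 27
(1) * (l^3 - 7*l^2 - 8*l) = l^3 - 7*l^2 - 8*l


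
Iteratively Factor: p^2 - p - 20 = (p - 5)*(p + 4)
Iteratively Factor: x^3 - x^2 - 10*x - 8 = (x + 1)*(x^2 - 2*x - 8) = (x - 4)*(x + 1)*(x + 2)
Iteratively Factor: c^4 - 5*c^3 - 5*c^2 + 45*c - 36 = (c - 3)*(c^3 - 2*c^2 - 11*c + 12) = (c - 3)*(c - 1)*(c^2 - c - 12) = (c - 3)*(c - 1)*(c + 3)*(c - 4)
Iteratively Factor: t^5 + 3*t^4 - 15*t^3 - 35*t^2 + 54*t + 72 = (t + 1)*(t^4 + 2*t^3 - 17*t^2 - 18*t + 72) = (t - 2)*(t + 1)*(t^3 + 4*t^2 - 9*t - 36) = (t - 2)*(t + 1)*(t + 3)*(t^2 + t - 12) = (t - 2)*(t + 1)*(t + 3)*(t + 4)*(t - 3)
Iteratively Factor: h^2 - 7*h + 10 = (h - 5)*(h - 2)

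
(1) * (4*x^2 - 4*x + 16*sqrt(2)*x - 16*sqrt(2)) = 4*x^2 - 4*x + 16*sqrt(2)*x - 16*sqrt(2)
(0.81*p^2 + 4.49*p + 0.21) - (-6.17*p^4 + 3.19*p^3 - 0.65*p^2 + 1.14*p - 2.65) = 6.17*p^4 - 3.19*p^3 + 1.46*p^2 + 3.35*p + 2.86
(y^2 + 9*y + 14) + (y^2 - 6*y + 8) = 2*y^2 + 3*y + 22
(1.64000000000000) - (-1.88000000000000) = 3.52000000000000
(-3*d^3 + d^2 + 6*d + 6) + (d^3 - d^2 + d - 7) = -2*d^3 + 7*d - 1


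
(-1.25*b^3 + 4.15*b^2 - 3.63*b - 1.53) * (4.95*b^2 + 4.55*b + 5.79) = -6.1875*b^5 + 14.855*b^4 - 6.3235*b^3 - 0.0614999999999997*b^2 - 27.9792*b - 8.8587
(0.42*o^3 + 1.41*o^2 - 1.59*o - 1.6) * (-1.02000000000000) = -0.4284*o^3 - 1.4382*o^2 + 1.6218*o + 1.632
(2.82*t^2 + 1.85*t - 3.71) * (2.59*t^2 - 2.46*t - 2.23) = 7.3038*t^4 - 2.1457*t^3 - 20.4485*t^2 + 5.0011*t + 8.2733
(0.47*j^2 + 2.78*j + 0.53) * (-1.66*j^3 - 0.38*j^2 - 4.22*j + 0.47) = -0.7802*j^5 - 4.7934*j^4 - 3.9196*j^3 - 11.7121*j^2 - 0.93*j + 0.2491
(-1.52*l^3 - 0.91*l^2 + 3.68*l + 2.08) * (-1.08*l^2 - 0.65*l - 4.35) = 1.6416*l^5 + 1.9708*l^4 + 3.2291*l^3 - 0.679900000000001*l^2 - 17.36*l - 9.048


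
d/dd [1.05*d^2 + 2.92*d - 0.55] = 2.1*d + 2.92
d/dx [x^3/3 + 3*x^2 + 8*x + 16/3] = x^2 + 6*x + 8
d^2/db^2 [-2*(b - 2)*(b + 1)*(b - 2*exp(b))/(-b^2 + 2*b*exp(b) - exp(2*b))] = 4*(-2*b^3*exp(2*b) - b^2*exp(3*b) + 4*b^2*exp(2*b) + 5*b*exp(3*b) - b*exp(2*b) - 2*b - 2*exp(3*b) - 9*exp(2*b) + 8*exp(b))/(b^4 - 4*b^3*exp(b) + 6*b^2*exp(2*b) - 4*b*exp(3*b) + exp(4*b))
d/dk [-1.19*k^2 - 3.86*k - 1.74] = -2.38*k - 3.86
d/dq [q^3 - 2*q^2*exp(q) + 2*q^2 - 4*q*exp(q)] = -2*q^2*exp(q) + 3*q^2 - 8*q*exp(q) + 4*q - 4*exp(q)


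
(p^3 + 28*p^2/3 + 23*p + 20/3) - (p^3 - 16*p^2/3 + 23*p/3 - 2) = 44*p^2/3 + 46*p/3 + 26/3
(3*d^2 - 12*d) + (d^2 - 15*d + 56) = 4*d^2 - 27*d + 56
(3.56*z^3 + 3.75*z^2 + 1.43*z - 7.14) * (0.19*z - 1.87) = 0.6764*z^4 - 5.9447*z^3 - 6.7408*z^2 - 4.0307*z + 13.3518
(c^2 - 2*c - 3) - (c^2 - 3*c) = c - 3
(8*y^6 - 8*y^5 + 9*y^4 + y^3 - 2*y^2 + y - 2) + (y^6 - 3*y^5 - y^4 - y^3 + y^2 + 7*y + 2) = 9*y^6 - 11*y^5 + 8*y^4 - y^2 + 8*y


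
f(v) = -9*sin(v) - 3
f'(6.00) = -8.64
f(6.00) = -0.49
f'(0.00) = -9.00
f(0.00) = -3.00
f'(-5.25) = -4.61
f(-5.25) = -10.73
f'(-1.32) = -2.23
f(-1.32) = 5.72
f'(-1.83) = 2.31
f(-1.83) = 5.70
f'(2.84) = 8.59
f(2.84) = -5.67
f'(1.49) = -0.73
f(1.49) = -11.97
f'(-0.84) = -6.01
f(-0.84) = 3.70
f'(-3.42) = 8.65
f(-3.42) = -5.47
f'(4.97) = -2.29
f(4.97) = 5.70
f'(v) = -9*cos(v)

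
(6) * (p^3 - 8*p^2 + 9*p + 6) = 6*p^3 - 48*p^2 + 54*p + 36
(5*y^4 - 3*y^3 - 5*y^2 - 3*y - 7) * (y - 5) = 5*y^5 - 28*y^4 + 10*y^3 + 22*y^2 + 8*y + 35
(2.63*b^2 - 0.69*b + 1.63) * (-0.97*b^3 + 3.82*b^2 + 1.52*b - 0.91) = -2.5511*b^5 + 10.7159*b^4 - 0.2193*b^3 + 2.7845*b^2 + 3.1055*b - 1.4833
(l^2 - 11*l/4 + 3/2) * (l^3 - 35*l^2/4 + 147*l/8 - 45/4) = l^5 - 23*l^4/2 + 703*l^3/16 - 2397*l^2/32 + 117*l/2 - 135/8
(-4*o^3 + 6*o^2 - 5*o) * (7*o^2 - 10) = -28*o^5 + 42*o^4 + 5*o^3 - 60*o^2 + 50*o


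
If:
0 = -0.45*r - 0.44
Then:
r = -0.98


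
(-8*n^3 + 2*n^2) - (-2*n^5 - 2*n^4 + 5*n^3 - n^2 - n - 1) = 2*n^5 + 2*n^4 - 13*n^3 + 3*n^2 + n + 1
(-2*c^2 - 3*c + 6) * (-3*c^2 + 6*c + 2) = 6*c^4 - 3*c^3 - 40*c^2 + 30*c + 12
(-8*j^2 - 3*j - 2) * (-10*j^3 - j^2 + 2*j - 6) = 80*j^5 + 38*j^4 + 7*j^3 + 44*j^2 + 14*j + 12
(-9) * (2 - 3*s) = 27*s - 18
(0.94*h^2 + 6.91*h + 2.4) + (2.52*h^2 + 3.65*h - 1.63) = 3.46*h^2 + 10.56*h + 0.77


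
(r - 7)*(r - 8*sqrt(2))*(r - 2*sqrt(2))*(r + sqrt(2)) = r^4 - 9*sqrt(2)*r^3 - 7*r^3 + 12*r^2 + 63*sqrt(2)*r^2 - 84*r + 32*sqrt(2)*r - 224*sqrt(2)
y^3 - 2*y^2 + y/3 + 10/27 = (y - 5/3)*(y - 2/3)*(y + 1/3)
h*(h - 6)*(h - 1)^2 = h^4 - 8*h^3 + 13*h^2 - 6*h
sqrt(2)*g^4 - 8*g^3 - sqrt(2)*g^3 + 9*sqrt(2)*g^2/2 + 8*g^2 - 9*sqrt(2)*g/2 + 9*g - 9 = (g - 1)*(g - 3*sqrt(2))*(g - 3*sqrt(2)/2)*(sqrt(2)*g + 1)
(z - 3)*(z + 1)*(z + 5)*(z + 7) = z^4 + 10*z^3 + 8*z^2 - 106*z - 105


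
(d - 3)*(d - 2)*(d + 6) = d^3 + d^2 - 24*d + 36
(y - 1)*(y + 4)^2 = y^3 + 7*y^2 + 8*y - 16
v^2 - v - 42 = (v - 7)*(v + 6)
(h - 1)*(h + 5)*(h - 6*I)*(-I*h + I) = -I*h^4 - 6*h^3 - 3*I*h^3 - 18*h^2 + 9*I*h^2 + 54*h - 5*I*h - 30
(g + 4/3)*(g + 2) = g^2 + 10*g/3 + 8/3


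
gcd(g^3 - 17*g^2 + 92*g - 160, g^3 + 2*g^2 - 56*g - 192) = g - 8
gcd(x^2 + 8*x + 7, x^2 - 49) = x + 7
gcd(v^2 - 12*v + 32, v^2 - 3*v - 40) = v - 8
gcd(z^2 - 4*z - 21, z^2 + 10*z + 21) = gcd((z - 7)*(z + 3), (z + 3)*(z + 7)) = z + 3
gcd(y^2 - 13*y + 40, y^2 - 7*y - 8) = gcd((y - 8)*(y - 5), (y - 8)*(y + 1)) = y - 8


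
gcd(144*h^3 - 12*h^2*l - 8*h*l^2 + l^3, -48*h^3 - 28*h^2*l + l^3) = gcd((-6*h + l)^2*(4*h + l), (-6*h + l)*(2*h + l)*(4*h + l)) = 24*h^2 + 2*h*l - l^2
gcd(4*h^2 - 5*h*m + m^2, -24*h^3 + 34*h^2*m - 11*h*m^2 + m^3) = 4*h^2 - 5*h*m + m^2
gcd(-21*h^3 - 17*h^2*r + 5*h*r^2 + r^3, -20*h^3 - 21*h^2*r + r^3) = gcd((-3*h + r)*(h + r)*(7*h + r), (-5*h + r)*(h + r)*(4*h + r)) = h + r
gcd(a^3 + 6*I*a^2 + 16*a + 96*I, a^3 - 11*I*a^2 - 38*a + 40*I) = a - 4*I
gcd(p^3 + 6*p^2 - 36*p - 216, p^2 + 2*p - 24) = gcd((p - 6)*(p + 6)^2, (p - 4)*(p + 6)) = p + 6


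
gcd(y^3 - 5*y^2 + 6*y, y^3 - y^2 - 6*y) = y^2 - 3*y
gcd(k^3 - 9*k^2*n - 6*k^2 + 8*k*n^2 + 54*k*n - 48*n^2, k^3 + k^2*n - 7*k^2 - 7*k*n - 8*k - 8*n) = 1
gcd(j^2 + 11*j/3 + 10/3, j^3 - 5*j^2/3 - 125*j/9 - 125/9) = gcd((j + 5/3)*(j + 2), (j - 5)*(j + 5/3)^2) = j + 5/3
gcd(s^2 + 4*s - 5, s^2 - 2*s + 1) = s - 1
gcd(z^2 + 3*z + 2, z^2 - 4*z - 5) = z + 1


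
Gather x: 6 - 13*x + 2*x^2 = 2*x^2 - 13*x + 6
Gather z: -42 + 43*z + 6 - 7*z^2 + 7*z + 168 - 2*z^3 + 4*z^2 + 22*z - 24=-2*z^3 - 3*z^2 + 72*z + 108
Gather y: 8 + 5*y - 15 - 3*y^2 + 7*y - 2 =-3*y^2 + 12*y - 9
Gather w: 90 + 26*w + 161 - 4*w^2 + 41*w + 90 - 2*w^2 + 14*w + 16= -6*w^2 + 81*w + 357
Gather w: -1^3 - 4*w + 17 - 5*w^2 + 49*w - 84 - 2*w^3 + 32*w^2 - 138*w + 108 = -2*w^3 + 27*w^2 - 93*w + 40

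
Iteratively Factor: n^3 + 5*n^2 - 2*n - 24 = (n - 2)*(n^2 + 7*n + 12) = (n - 2)*(n + 4)*(n + 3)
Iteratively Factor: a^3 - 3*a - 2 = (a + 1)*(a^2 - a - 2) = (a - 2)*(a + 1)*(a + 1)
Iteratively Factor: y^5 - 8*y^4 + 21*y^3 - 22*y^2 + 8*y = (y - 4)*(y^4 - 4*y^3 + 5*y^2 - 2*y) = (y - 4)*(y - 1)*(y^3 - 3*y^2 + 2*y) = (y - 4)*(y - 1)^2*(y^2 - 2*y) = (y - 4)*(y - 2)*(y - 1)^2*(y)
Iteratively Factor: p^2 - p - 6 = (p - 3)*(p + 2)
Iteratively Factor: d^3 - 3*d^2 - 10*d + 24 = (d + 3)*(d^2 - 6*d + 8) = (d - 2)*(d + 3)*(d - 4)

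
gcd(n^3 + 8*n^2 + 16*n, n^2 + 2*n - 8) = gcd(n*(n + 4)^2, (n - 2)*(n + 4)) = n + 4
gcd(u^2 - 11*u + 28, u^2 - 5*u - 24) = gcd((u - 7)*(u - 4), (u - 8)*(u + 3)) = 1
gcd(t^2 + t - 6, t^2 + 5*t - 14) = t - 2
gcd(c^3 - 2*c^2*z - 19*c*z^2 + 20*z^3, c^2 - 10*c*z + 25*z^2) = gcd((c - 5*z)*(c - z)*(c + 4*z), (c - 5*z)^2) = -c + 5*z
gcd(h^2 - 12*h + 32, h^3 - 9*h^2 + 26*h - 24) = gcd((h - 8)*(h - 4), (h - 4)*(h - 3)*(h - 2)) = h - 4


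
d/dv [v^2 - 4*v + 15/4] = 2*v - 4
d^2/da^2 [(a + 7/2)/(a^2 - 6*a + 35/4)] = 16*((5 - 6*a)*(4*a^2 - 24*a + 35) + 16*(a - 3)^2*(2*a + 7))/(4*a^2 - 24*a + 35)^3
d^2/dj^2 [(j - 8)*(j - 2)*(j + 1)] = 6*j - 18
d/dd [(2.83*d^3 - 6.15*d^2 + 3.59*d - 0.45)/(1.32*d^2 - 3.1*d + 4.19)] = (3.7356*d^4 - 17.546*d^3 + 49.8993*d^2 - 50.349*d + 13.6471)/(1.7424*d^4 - 8.184*d^3 + 20.6716*d^2 - 25.978*d + 17.5561)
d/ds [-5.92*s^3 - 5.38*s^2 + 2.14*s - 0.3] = -17.76*s^2 - 10.76*s + 2.14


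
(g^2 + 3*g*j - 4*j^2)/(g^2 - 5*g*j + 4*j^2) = (g + 4*j)/(g - 4*j)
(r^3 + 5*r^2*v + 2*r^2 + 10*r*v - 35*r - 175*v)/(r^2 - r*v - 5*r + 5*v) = (r^2 + 5*r*v + 7*r + 35*v)/(r - v)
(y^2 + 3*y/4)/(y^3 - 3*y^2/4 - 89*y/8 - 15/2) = 2*y/(2*y^2 - 3*y - 20)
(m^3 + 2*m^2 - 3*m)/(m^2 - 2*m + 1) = m*(m + 3)/(m - 1)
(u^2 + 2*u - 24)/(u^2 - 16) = (u + 6)/(u + 4)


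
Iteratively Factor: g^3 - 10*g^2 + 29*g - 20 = (g - 4)*(g^2 - 6*g + 5) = (g - 4)*(g - 1)*(g - 5)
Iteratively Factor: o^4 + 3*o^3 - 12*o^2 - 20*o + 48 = (o - 2)*(o^3 + 5*o^2 - 2*o - 24) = (o - 2)*(o + 4)*(o^2 + o - 6) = (o - 2)*(o + 3)*(o + 4)*(o - 2)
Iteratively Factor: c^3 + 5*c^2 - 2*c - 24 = (c + 3)*(c^2 + 2*c - 8) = (c + 3)*(c + 4)*(c - 2)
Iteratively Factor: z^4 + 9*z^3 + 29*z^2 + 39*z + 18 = (z + 3)*(z^3 + 6*z^2 + 11*z + 6) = (z + 3)^2*(z^2 + 3*z + 2) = (z + 2)*(z + 3)^2*(z + 1)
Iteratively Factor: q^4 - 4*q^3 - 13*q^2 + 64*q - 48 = (q - 3)*(q^3 - q^2 - 16*q + 16) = (q - 3)*(q - 1)*(q^2 - 16) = (q - 3)*(q - 1)*(q + 4)*(q - 4)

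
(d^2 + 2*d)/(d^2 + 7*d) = (d + 2)/(d + 7)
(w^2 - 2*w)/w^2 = (w - 2)/w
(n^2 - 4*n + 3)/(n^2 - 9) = (n - 1)/(n + 3)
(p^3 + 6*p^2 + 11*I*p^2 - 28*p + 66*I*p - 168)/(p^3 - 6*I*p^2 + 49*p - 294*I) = (p^2 + p*(6 + 4*I) + 24*I)/(p^2 - 13*I*p - 42)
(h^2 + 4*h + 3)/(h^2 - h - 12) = (h + 1)/(h - 4)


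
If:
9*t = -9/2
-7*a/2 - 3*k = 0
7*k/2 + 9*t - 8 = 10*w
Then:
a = -120*w/49 - 150/49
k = 20*w/7 + 25/7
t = -1/2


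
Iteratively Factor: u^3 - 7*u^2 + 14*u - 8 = (u - 4)*(u^2 - 3*u + 2) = (u - 4)*(u - 2)*(u - 1)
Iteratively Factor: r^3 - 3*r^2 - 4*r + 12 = (r - 3)*(r^2 - 4) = (r - 3)*(r + 2)*(r - 2)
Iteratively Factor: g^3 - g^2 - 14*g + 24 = (g - 2)*(g^2 + g - 12) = (g - 3)*(g - 2)*(g + 4)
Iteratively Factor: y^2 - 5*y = (y - 5)*(y)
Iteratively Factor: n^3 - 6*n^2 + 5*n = (n - 5)*(n^2 - n) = n*(n - 5)*(n - 1)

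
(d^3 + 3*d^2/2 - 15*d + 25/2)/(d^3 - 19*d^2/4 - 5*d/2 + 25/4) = 2*(2*d^2 + 5*d - 25)/(4*d^2 - 15*d - 25)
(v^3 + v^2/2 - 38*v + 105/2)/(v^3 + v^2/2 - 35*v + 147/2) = (2*v^2 - 13*v + 15)/(2*v^2 - 13*v + 21)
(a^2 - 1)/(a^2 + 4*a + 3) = (a - 1)/(a + 3)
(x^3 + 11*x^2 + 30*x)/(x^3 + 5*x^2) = (x + 6)/x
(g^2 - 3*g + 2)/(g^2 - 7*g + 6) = (g - 2)/(g - 6)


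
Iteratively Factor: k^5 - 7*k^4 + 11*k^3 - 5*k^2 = (k)*(k^4 - 7*k^3 + 11*k^2 - 5*k) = k^2*(k^3 - 7*k^2 + 11*k - 5) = k^2*(k - 5)*(k^2 - 2*k + 1) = k^2*(k - 5)*(k - 1)*(k - 1)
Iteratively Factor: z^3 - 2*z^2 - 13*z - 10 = (z - 5)*(z^2 + 3*z + 2) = (z - 5)*(z + 1)*(z + 2)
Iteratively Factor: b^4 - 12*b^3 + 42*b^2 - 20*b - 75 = (b - 5)*(b^3 - 7*b^2 + 7*b + 15) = (b - 5)*(b - 3)*(b^2 - 4*b - 5) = (b - 5)^2*(b - 3)*(b + 1)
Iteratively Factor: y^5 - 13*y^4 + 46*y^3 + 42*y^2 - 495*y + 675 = (y + 3)*(y^4 - 16*y^3 + 94*y^2 - 240*y + 225) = (y - 5)*(y + 3)*(y^3 - 11*y^2 + 39*y - 45) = (y - 5)*(y - 3)*(y + 3)*(y^2 - 8*y + 15) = (y - 5)*(y - 3)^2*(y + 3)*(y - 5)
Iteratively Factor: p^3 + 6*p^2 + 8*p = (p + 4)*(p^2 + 2*p) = (p + 2)*(p + 4)*(p)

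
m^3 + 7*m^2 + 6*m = m*(m + 1)*(m + 6)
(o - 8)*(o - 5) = o^2 - 13*o + 40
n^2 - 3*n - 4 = (n - 4)*(n + 1)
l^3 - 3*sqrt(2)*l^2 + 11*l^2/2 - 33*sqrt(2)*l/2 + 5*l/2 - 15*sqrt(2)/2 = (l + 1/2)*(l + 5)*(l - 3*sqrt(2))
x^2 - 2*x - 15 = (x - 5)*(x + 3)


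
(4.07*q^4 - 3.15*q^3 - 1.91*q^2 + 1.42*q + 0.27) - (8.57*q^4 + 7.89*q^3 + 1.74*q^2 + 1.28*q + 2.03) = -4.5*q^4 - 11.04*q^3 - 3.65*q^2 + 0.14*q - 1.76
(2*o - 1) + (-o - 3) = o - 4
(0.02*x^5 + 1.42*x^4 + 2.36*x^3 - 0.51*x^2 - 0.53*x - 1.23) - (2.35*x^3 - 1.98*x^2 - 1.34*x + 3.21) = 0.02*x^5 + 1.42*x^4 + 0.00999999999999979*x^3 + 1.47*x^2 + 0.81*x - 4.44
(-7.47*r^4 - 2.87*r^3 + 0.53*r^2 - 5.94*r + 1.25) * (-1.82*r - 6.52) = 13.5954*r^5 + 53.9278*r^4 + 17.7478*r^3 + 7.3552*r^2 + 36.4538*r - 8.15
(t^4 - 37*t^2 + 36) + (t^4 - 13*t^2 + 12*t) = 2*t^4 - 50*t^2 + 12*t + 36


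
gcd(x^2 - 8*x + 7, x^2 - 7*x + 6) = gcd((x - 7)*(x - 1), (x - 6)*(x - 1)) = x - 1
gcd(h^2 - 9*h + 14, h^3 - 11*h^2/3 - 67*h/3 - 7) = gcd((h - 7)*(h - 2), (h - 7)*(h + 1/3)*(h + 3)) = h - 7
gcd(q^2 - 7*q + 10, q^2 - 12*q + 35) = q - 5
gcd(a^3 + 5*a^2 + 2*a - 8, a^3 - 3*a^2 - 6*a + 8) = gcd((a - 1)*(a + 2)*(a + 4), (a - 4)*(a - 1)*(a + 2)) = a^2 + a - 2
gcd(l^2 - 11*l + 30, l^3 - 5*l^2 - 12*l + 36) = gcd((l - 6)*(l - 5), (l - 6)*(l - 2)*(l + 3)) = l - 6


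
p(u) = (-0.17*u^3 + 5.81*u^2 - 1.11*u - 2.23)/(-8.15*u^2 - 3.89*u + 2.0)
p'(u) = (16.3*u + 3.89)*(-0.17*u^3 + 5.81*u^2 - 1.11*u - 2.23)/(-8.15*u^2 - 3.89*u + 2.0)^2 + (-0.51*u^2 + 11.62*u - 1.11)/(-8.15*u^2 - 3.89*u + 2.0) = (1.3855*u^4 + 1.32260000000001*u^3 - 32.6674*u^2 - 13.109*u - 10.8947)/(66.4225*u^4 + 63.407*u^3 - 17.4679*u^2 - 15.56*u + 4.0)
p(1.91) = -0.45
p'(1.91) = -0.10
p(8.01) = -0.50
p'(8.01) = 0.01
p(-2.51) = -1.01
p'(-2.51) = -0.10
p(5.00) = -0.53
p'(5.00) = 0.00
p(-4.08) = -0.94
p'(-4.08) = -0.01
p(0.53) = 0.52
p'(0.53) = -4.83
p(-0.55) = 0.10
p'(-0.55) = -4.87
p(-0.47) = -0.20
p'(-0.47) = -2.92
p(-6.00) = -0.93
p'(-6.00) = 0.01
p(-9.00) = -0.97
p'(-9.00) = 0.01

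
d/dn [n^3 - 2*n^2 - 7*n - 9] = 3*n^2 - 4*n - 7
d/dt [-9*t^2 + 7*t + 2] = 7 - 18*t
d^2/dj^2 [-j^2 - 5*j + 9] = -2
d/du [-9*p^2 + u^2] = 2*u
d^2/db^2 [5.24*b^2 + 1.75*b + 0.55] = 10.4800000000000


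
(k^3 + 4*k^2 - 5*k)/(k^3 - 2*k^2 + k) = (k + 5)/(k - 1)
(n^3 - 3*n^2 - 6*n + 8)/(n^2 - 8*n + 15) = (n^3 - 3*n^2 - 6*n + 8)/(n^2 - 8*n + 15)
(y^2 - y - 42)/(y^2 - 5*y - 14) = (y + 6)/(y + 2)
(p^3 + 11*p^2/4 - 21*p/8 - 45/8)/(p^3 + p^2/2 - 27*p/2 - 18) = (8*p^2 - 2*p - 15)/(4*(2*p^2 - 5*p - 12))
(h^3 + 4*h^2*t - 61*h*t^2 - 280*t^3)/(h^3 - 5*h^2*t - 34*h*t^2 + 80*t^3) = (-h - 7*t)/(-h + 2*t)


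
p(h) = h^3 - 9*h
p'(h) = 3*h^2 - 9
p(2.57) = -6.16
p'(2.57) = 10.81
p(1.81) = -10.36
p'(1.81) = 0.83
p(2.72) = -4.36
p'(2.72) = 13.20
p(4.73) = 63.25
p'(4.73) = 58.12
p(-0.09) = 0.81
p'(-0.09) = -8.98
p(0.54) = -4.70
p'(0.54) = -8.13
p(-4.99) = -79.34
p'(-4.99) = 65.70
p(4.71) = 62.10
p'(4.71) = 57.55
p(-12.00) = -1620.00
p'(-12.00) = 423.00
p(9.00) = 648.00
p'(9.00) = 234.00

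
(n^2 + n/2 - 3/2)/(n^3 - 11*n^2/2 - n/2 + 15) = (n - 1)/(n^2 - 7*n + 10)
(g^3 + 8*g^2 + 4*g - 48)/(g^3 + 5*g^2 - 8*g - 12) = (g + 4)/(g + 1)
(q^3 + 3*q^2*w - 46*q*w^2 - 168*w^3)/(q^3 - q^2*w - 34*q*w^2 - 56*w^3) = (q + 6*w)/(q + 2*w)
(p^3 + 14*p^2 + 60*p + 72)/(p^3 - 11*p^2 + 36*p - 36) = (p^3 + 14*p^2 + 60*p + 72)/(p^3 - 11*p^2 + 36*p - 36)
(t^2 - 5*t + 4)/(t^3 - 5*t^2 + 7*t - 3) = (t - 4)/(t^2 - 4*t + 3)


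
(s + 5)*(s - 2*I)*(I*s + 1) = I*s^3 + 3*s^2 + 5*I*s^2 + 15*s - 2*I*s - 10*I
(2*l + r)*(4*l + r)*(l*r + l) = 8*l^3*r + 8*l^3 + 6*l^2*r^2 + 6*l^2*r + l*r^3 + l*r^2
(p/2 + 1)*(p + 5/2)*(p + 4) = p^3/2 + 17*p^2/4 + 23*p/2 + 10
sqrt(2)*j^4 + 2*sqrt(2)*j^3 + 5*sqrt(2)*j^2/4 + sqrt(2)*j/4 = j*(j + 1/2)*(j + 1)*(sqrt(2)*j + sqrt(2)/2)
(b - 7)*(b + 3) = b^2 - 4*b - 21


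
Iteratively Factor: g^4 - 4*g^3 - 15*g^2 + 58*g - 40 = (g + 4)*(g^3 - 8*g^2 + 17*g - 10) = (g - 5)*(g + 4)*(g^2 - 3*g + 2) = (g - 5)*(g - 1)*(g + 4)*(g - 2)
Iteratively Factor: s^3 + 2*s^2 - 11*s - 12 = (s + 1)*(s^2 + s - 12) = (s + 1)*(s + 4)*(s - 3)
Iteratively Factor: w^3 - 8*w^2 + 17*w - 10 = (w - 5)*(w^2 - 3*w + 2) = (w - 5)*(w - 1)*(w - 2)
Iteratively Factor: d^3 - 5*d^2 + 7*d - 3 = (d - 1)*(d^2 - 4*d + 3) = (d - 3)*(d - 1)*(d - 1)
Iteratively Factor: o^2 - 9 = (o - 3)*(o + 3)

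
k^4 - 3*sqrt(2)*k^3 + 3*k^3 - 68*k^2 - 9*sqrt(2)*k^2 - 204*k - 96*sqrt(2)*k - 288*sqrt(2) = (k + 3)*(k - 8*sqrt(2))*(k + 2*sqrt(2))*(k + 3*sqrt(2))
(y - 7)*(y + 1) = y^2 - 6*y - 7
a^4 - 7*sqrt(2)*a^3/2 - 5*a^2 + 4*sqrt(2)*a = a*(a - 4*sqrt(2))*(a - sqrt(2)/2)*(a + sqrt(2))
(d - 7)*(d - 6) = d^2 - 13*d + 42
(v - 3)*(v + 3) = v^2 - 9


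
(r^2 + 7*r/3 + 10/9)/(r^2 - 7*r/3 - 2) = (r + 5/3)/(r - 3)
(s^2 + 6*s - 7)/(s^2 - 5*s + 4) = (s + 7)/(s - 4)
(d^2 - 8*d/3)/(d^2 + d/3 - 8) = d/(d + 3)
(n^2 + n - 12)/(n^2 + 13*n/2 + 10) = 2*(n - 3)/(2*n + 5)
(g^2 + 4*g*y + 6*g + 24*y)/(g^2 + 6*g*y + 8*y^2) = (g + 6)/(g + 2*y)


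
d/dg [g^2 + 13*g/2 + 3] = 2*g + 13/2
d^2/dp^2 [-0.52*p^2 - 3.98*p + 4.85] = -1.04000000000000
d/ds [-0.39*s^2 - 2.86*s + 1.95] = -0.78*s - 2.86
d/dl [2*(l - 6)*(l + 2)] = 4*l - 8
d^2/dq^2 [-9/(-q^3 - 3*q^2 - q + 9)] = 18*(-3*(q + 1)*(q^3 + 3*q^2 + q - 9) + (3*q^2 + 6*q + 1)^2)/(q^3 + 3*q^2 + q - 9)^3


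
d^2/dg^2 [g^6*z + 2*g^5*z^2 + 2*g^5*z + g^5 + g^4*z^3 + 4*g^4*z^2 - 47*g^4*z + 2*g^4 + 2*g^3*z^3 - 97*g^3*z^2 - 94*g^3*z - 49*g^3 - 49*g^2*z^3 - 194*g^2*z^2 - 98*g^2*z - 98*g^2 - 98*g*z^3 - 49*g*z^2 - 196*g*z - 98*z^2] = 30*g^4*z + 40*g^3*z^2 + 40*g^3*z + 20*g^3 + 12*g^2*z^3 + 48*g^2*z^2 - 564*g^2*z + 24*g^2 + 12*g*z^3 - 582*g*z^2 - 564*g*z - 294*g - 98*z^3 - 388*z^2 - 196*z - 196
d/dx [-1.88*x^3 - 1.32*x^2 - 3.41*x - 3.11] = -5.64*x^2 - 2.64*x - 3.41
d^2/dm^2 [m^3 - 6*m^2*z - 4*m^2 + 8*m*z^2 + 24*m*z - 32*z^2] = 6*m - 12*z - 8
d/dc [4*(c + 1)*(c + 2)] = 8*c + 12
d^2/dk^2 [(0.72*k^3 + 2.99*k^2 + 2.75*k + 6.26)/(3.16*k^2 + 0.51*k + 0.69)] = (-7.105427357601e-15*k^5 + 2.8421709430404e-14*k^4 + 42.5182*k^3 + 337.462968*k^2 + 26.611848*k - 23.130528)/(31.554496*k^6 + 15.277968*k^5 + 23.13594*k^4 + 6.804675*k^3 + 5.051835*k^2 + 0.728433*k + 0.328509)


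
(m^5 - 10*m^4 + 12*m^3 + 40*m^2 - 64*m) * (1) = m^5 - 10*m^4 + 12*m^3 + 40*m^2 - 64*m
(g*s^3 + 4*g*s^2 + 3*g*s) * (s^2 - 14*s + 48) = g*s^5 - 10*g*s^4 - 5*g*s^3 + 150*g*s^2 + 144*g*s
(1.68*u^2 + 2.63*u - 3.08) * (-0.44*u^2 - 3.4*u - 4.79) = -0.7392*u^4 - 6.8692*u^3 - 15.634*u^2 - 2.1257*u + 14.7532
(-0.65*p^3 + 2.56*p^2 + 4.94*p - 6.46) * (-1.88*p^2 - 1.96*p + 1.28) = 1.222*p^5 - 3.5388*p^4 - 15.1368*p^3 + 5.7392*p^2 + 18.9848*p - 8.2688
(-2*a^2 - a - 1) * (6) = -12*a^2 - 6*a - 6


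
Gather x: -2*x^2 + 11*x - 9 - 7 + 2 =-2*x^2 + 11*x - 14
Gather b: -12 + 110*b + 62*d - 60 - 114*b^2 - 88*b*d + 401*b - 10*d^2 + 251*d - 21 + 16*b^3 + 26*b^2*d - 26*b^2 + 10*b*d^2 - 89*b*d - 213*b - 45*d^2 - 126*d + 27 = 16*b^3 + b^2*(26*d - 140) + b*(10*d^2 - 177*d + 298) - 55*d^2 + 187*d - 66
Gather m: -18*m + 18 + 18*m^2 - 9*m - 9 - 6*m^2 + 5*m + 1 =12*m^2 - 22*m + 10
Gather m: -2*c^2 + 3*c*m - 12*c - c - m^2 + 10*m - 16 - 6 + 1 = -2*c^2 - 13*c - m^2 + m*(3*c + 10) - 21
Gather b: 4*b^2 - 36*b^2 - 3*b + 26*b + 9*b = -32*b^2 + 32*b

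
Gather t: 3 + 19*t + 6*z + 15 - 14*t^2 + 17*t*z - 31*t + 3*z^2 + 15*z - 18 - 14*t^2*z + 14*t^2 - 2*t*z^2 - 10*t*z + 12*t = -14*t^2*z + t*(-2*z^2 + 7*z) + 3*z^2 + 21*z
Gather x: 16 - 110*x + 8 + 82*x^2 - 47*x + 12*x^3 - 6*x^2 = 12*x^3 + 76*x^2 - 157*x + 24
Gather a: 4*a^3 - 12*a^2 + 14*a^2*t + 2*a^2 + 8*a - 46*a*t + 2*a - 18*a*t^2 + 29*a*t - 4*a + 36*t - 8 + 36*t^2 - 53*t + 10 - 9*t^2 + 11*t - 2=4*a^3 + a^2*(14*t - 10) + a*(-18*t^2 - 17*t + 6) + 27*t^2 - 6*t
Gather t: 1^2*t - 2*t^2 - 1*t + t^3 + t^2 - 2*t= t^3 - t^2 - 2*t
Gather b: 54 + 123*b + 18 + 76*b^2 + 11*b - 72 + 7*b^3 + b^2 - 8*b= 7*b^3 + 77*b^2 + 126*b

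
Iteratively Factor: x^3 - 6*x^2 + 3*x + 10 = (x - 2)*(x^2 - 4*x - 5) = (x - 5)*(x - 2)*(x + 1)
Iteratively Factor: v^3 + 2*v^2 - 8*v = (v + 4)*(v^2 - 2*v) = v*(v + 4)*(v - 2)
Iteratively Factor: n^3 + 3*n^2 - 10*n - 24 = (n + 4)*(n^2 - n - 6) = (n - 3)*(n + 4)*(n + 2)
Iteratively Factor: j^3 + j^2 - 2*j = (j)*(j^2 + j - 2) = j*(j + 2)*(j - 1)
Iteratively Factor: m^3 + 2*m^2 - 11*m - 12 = (m + 4)*(m^2 - 2*m - 3) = (m - 3)*(m + 4)*(m + 1)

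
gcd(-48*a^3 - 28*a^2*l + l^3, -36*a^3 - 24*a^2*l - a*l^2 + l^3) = 12*a^2 + 4*a*l - l^2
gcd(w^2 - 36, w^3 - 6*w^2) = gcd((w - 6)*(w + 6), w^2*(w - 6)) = w - 6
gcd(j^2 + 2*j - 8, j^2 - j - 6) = 1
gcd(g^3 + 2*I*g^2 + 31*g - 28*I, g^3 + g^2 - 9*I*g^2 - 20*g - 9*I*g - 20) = g - 4*I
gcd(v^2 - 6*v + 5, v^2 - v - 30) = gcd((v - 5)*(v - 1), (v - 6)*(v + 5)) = 1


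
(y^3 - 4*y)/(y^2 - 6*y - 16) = y*(y - 2)/(y - 8)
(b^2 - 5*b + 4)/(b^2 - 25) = (b^2 - 5*b + 4)/(b^2 - 25)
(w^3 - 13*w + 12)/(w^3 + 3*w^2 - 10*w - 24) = (w - 1)/(w + 2)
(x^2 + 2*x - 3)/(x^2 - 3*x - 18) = (x - 1)/(x - 6)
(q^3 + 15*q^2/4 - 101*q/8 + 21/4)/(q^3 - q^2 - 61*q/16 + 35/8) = 2*(2*q^2 + 11*q - 6)/(4*q^2 + 3*q - 10)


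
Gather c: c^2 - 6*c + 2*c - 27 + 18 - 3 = c^2 - 4*c - 12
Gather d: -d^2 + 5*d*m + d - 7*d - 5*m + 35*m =-d^2 + d*(5*m - 6) + 30*m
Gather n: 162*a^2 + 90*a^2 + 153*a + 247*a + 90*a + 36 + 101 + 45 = 252*a^2 + 490*a + 182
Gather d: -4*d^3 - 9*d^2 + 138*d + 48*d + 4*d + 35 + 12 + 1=-4*d^3 - 9*d^2 + 190*d + 48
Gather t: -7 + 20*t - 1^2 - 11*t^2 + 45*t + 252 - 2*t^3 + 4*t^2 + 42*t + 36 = -2*t^3 - 7*t^2 + 107*t + 280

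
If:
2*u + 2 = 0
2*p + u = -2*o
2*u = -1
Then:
No Solution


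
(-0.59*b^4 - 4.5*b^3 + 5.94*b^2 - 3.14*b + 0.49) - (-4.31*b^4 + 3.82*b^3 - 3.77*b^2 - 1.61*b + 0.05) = 3.72*b^4 - 8.32*b^3 + 9.71*b^2 - 1.53*b + 0.44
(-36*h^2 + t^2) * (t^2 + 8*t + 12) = -36*h^2*t^2 - 288*h^2*t - 432*h^2 + t^4 + 8*t^3 + 12*t^2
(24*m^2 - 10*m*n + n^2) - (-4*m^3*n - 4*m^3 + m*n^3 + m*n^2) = 4*m^3*n + 4*m^3 + 24*m^2 - m*n^3 - m*n^2 - 10*m*n + n^2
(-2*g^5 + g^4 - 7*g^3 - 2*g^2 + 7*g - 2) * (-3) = 6*g^5 - 3*g^4 + 21*g^3 + 6*g^2 - 21*g + 6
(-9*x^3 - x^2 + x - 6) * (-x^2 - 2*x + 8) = 9*x^5 + 19*x^4 - 71*x^3 - 4*x^2 + 20*x - 48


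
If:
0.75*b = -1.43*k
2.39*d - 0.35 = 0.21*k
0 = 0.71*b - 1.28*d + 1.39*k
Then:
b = 4.69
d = -0.07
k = -2.46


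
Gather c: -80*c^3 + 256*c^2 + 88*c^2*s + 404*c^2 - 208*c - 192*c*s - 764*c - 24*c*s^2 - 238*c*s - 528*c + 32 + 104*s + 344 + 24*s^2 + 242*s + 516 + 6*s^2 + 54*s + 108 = -80*c^3 + c^2*(88*s + 660) + c*(-24*s^2 - 430*s - 1500) + 30*s^2 + 400*s + 1000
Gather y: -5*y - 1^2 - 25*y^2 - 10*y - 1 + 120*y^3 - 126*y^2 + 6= 120*y^3 - 151*y^2 - 15*y + 4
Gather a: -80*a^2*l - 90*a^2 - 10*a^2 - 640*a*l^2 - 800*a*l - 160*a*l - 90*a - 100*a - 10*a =a^2*(-80*l - 100) + a*(-640*l^2 - 960*l - 200)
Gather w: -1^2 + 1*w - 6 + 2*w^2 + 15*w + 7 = 2*w^2 + 16*w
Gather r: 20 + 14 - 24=10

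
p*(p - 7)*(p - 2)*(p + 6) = p^4 - 3*p^3 - 40*p^2 + 84*p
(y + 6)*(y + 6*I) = y^2 + 6*y + 6*I*y + 36*I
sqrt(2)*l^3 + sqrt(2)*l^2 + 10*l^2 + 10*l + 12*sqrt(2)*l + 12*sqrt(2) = (l + 2*sqrt(2))*(l + 3*sqrt(2))*(sqrt(2)*l + sqrt(2))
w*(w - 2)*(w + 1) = w^3 - w^2 - 2*w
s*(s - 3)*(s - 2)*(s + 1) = s^4 - 4*s^3 + s^2 + 6*s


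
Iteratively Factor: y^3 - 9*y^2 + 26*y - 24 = (y - 3)*(y^2 - 6*y + 8) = (y - 3)*(y - 2)*(y - 4)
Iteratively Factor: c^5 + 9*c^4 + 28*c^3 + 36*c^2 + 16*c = (c + 4)*(c^4 + 5*c^3 + 8*c^2 + 4*c) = (c + 2)*(c + 4)*(c^3 + 3*c^2 + 2*c) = c*(c + 2)*(c + 4)*(c^2 + 3*c + 2) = c*(c + 1)*(c + 2)*(c + 4)*(c + 2)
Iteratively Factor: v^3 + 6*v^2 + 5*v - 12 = (v - 1)*(v^2 + 7*v + 12) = (v - 1)*(v + 3)*(v + 4)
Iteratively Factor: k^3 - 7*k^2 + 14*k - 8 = (k - 4)*(k^2 - 3*k + 2) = (k - 4)*(k - 1)*(k - 2)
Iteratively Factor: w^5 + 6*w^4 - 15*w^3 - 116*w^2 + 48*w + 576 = (w + 4)*(w^4 + 2*w^3 - 23*w^2 - 24*w + 144) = (w + 4)^2*(w^3 - 2*w^2 - 15*w + 36) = (w - 3)*(w + 4)^2*(w^2 + w - 12) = (w - 3)*(w + 4)^3*(w - 3)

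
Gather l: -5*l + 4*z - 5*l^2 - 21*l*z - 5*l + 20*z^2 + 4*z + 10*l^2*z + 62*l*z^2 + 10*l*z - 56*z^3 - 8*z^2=l^2*(10*z - 5) + l*(62*z^2 - 11*z - 10) - 56*z^3 + 12*z^2 + 8*z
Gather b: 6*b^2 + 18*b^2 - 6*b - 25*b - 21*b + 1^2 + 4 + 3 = 24*b^2 - 52*b + 8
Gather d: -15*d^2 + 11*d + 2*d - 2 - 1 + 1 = -15*d^2 + 13*d - 2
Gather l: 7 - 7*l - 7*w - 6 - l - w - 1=-8*l - 8*w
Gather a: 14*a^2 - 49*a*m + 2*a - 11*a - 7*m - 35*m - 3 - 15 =14*a^2 + a*(-49*m - 9) - 42*m - 18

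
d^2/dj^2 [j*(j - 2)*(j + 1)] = 6*j - 2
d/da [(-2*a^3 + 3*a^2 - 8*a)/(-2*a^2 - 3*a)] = (4*a^2 + 12*a - 25)/(4*a^2 + 12*a + 9)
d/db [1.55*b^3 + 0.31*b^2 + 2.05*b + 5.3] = 4.65*b^2 + 0.62*b + 2.05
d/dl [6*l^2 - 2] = 12*l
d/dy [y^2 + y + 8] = 2*y + 1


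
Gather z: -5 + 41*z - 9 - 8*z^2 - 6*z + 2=-8*z^2 + 35*z - 12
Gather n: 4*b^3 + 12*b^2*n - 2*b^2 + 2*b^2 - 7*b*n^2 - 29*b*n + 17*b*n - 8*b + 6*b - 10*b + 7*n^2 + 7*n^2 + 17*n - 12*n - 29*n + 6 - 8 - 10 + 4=4*b^3 - 12*b + n^2*(14 - 7*b) + n*(12*b^2 - 12*b - 24) - 8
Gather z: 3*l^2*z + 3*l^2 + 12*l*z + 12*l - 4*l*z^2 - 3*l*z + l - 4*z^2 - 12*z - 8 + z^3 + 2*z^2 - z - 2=3*l^2 + 13*l + z^3 + z^2*(-4*l - 2) + z*(3*l^2 + 9*l - 13) - 10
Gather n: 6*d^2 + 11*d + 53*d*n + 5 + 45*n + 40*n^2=6*d^2 + 11*d + 40*n^2 + n*(53*d + 45) + 5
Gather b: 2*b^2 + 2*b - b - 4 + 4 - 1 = 2*b^2 + b - 1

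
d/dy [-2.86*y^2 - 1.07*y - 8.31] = -5.72*y - 1.07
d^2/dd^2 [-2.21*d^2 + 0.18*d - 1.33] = -4.42000000000000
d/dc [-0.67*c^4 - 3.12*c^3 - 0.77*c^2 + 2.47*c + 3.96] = -2.68*c^3 - 9.36*c^2 - 1.54*c + 2.47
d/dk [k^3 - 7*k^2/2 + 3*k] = 3*k^2 - 7*k + 3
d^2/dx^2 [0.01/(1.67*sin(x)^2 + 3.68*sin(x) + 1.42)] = (-0.111556*sin(x)^4 - 0.184368*sin(x)^3 + 0.126766*sin(x)^2 + 0.420992*sin(x) + 0.22342)/(1.67*sin(x)^2 + 3.68*sin(x) + 1.42)^3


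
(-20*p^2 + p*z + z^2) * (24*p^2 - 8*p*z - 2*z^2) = -480*p^4 + 184*p^3*z + 56*p^2*z^2 - 10*p*z^3 - 2*z^4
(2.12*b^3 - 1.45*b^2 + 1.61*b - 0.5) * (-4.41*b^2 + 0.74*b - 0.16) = -9.3492*b^5 + 7.9633*b^4 - 8.5123*b^3 + 3.6284*b^2 - 0.6276*b + 0.08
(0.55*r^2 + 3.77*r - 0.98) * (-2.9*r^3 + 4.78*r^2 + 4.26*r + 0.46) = -1.595*r^5 - 8.304*r^4 + 23.2056*r^3 + 11.6288*r^2 - 2.4406*r - 0.4508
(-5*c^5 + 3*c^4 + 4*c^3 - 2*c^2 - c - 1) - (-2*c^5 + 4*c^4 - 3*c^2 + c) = -3*c^5 - c^4 + 4*c^3 + c^2 - 2*c - 1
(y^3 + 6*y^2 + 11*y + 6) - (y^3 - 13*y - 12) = 6*y^2 + 24*y + 18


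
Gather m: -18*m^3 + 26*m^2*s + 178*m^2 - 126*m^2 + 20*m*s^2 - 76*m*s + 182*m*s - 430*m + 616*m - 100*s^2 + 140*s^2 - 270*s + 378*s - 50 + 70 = -18*m^3 + m^2*(26*s + 52) + m*(20*s^2 + 106*s + 186) + 40*s^2 + 108*s + 20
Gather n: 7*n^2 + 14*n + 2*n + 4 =7*n^2 + 16*n + 4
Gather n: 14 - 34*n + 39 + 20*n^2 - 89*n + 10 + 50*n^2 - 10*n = 70*n^2 - 133*n + 63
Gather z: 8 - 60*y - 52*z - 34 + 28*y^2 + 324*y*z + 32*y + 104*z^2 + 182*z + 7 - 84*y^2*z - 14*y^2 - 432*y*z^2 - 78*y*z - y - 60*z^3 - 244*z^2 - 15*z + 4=14*y^2 - 29*y - 60*z^3 + z^2*(-432*y - 140) + z*(-84*y^2 + 246*y + 115) - 15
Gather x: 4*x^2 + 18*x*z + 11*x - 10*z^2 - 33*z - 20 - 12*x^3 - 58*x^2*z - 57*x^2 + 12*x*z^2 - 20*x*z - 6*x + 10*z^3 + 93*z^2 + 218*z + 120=-12*x^3 + x^2*(-58*z - 53) + x*(12*z^2 - 2*z + 5) + 10*z^3 + 83*z^2 + 185*z + 100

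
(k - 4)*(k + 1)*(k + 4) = k^3 + k^2 - 16*k - 16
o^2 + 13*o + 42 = (o + 6)*(o + 7)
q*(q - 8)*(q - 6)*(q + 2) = q^4 - 12*q^3 + 20*q^2 + 96*q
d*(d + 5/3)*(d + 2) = d^3 + 11*d^2/3 + 10*d/3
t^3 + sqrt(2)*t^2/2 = t^2*(t + sqrt(2)/2)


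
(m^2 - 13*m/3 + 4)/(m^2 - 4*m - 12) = (-m^2 + 13*m/3 - 4)/(-m^2 + 4*m + 12)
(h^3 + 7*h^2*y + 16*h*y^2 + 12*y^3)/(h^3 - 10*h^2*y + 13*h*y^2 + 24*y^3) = (h^3 + 7*h^2*y + 16*h*y^2 + 12*y^3)/(h^3 - 10*h^2*y + 13*h*y^2 + 24*y^3)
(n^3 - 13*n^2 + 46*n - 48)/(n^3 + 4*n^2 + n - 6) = (n^3 - 13*n^2 + 46*n - 48)/(n^3 + 4*n^2 + n - 6)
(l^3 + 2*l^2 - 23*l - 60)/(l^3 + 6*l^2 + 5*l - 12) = (l - 5)/(l - 1)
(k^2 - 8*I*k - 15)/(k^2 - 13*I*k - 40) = (k - 3*I)/(k - 8*I)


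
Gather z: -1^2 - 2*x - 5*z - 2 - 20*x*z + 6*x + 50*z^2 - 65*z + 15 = 4*x + 50*z^2 + z*(-20*x - 70) + 12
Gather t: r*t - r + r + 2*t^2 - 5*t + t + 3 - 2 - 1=2*t^2 + t*(r - 4)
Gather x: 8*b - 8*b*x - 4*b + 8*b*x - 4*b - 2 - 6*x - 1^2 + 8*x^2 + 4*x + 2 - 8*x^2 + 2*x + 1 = 0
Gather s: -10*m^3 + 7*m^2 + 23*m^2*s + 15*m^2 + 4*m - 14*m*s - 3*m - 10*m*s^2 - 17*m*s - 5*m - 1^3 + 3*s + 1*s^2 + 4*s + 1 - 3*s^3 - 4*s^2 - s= -10*m^3 + 22*m^2 - 4*m - 3*s^3 + s^2*(-10*m - 3) + s*(23*m^2 - 31*m + 6)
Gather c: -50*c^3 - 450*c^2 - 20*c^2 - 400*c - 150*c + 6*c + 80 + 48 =-50*c^3 - 470*c^2 - 544*c + 128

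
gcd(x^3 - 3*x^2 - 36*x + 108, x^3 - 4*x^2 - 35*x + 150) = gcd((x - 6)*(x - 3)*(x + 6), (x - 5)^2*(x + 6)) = x + 6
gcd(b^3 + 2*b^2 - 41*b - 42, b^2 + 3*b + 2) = b + 1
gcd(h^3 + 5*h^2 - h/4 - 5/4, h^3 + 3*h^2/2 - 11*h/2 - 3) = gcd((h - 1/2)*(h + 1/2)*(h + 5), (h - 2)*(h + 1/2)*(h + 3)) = h + 1/2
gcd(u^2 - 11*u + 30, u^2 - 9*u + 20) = u - 5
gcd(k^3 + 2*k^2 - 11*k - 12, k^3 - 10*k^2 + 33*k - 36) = k - 3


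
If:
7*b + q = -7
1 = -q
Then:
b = -6/7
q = -1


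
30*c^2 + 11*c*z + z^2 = (5*c + z)*(6*c + z)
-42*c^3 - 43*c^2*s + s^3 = (-7*c + s)*(c + s)*(6*c + s)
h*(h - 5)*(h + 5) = h^3 - 25*h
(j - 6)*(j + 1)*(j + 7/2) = j^3 - 3*j^2/2 - 47*j/2 - 21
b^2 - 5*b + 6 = (b - 3)*(b - 2)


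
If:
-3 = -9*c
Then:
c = 1/3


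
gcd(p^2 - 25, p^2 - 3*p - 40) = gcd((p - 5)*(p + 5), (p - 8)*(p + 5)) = p + 5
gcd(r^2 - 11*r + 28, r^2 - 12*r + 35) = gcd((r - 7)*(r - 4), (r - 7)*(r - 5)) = r - 7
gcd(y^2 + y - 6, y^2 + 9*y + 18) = y + 3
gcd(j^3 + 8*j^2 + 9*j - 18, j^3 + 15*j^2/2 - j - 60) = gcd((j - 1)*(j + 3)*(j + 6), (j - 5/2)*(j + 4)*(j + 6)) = j + 6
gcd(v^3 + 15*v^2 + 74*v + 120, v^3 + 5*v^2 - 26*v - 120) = v^2 + 10*v + 24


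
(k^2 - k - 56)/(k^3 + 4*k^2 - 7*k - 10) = (k^2 - k - 56)/(k^3 + 4*k^2 - 7*k - 10)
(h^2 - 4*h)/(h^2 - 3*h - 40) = h*(4 - h)/(-h^2 + 3*h + 40)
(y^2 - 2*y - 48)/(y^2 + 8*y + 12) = (y - 8)/(y + 2)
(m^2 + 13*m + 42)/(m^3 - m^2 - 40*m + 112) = (m + 6)/(m^2 - 8*m + 16)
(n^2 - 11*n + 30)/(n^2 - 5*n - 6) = (n - 5)/(n + 1)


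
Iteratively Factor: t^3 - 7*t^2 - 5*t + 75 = (t - 5)*(t^2 - 2*t - 15) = (t - 5)*(t + 3)*(t - 5)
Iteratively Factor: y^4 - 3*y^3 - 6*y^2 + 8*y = (y)*(y^3 - 3*y^2 - 6*y + 8) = y*(y - 1)*(y^2 - 2*y - 8) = y*(y - 4)*(y - 1)*(y + 2)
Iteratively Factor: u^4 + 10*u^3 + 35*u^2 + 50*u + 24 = (u + 1)*(u^3 + 9*u^2 + 26*u + 24) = (u + 1)*(u + 3)*(u^2 + 6*u + 8) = (u + 1)*(u + 2)*(u + 3)*(u + 4)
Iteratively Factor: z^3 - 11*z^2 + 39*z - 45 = (z - 3)*(z^2 - 8*z + 15) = (z - 5)*(z - 3)*(z - 3)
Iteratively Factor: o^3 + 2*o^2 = (o)*(o^2 + 2*o) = o^2*(o + 2)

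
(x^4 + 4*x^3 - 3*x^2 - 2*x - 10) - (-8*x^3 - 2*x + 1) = x^4 + 12*x^3 - 3*x^2 - 11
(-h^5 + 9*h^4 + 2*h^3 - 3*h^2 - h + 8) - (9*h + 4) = -h^5 + 9*h^4 + 2*h^3 - 3*h^2 - 10*h + 4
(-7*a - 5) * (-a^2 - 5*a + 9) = 7*a^3 + 40*a^2 - 38*a - 45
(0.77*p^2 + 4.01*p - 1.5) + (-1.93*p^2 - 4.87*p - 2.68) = -1.16*p^2 - 0.86*p - 4.18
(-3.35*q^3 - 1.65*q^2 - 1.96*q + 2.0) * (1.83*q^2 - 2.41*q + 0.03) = -6.1305*q^5 + 5.054*q^4 + 0.2892*q^3 + 8.3341*q^2 - 4.8788*q + 0.06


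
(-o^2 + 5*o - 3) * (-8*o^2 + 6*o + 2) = 8*o^4 - 46*o^3 + 52*o^2 - 8*o - 6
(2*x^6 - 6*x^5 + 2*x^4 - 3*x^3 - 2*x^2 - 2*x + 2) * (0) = 0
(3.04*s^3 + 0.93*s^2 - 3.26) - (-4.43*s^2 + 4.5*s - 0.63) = 3.04*s^3 + 5.36*s^2 - 4.5*s - 2.63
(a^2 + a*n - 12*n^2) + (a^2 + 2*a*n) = 2*a^2 + 3*a*n - 12*n^2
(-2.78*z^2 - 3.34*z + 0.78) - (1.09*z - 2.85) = -2.78*z^2 - 4.43*z + 3.63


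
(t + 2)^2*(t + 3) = t^3 + 7*t^2 + 16*t + 12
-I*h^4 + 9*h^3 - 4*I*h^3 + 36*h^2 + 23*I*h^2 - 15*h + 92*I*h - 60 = (h + 4)*(h + 3*I)*(h + 5*I)*(-I*h + 1)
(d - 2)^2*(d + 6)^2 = d^4 + 8*d^3 - 8*d^2 - 96*d + 144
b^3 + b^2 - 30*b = b*(b - 5)*(b + 6)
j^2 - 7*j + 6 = (j - 6)*(j - 1)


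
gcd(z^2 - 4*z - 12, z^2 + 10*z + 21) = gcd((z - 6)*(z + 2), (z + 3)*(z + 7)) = 1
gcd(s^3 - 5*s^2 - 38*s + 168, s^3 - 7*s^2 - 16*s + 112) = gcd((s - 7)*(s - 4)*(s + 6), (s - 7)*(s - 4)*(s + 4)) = s^2 - 11*s + 28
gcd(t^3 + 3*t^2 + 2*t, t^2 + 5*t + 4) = t + 1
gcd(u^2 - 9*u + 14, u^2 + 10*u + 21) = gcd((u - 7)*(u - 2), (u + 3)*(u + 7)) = 1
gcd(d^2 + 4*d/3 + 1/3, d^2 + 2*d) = 1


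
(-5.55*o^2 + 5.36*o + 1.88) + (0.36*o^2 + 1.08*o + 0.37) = -5.19*o^2 + 6.44*o + 2.25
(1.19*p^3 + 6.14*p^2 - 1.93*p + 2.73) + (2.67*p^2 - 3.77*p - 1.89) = 1.19*p^3 + 8.81*p^2 - 5.7*p + 0.84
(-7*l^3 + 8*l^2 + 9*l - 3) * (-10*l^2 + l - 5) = 70*l^5 - 87*l^4 - 47*l^3 - l^2 - 48*l + 15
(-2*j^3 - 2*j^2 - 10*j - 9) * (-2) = 4*j^3 + 4*j^2 + 20*j + 18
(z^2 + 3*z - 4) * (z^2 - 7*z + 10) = z^4 - 4*z^3 - 15*z^2 + 58*z - 40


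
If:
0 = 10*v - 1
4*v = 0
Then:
No Solution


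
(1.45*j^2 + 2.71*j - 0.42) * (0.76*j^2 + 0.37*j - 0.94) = 1.102*j^4 + 2.5961*j^3 - 0.6795*j^2 - 2.7028*j + 0.3948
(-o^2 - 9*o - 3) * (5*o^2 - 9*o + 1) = -5*o^4 - 36*o^3 + 65*o^2 + 18*o - 3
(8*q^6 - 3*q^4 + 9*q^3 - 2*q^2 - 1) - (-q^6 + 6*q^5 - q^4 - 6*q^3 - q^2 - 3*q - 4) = 9*q^6 - 6*q^5 - 2*q^4 + 15*q^3 - q^2 + 3*q + 3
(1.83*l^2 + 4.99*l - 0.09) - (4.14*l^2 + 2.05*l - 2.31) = -2.31*l^2 + 2.94*l + 2.22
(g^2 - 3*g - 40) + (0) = g^2 - 3*g - 40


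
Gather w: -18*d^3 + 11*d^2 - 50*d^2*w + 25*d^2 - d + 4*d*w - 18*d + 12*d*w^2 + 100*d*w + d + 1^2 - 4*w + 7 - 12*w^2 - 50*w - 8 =-18*d^3 + 36*d^2 - 18*d + w^2*(12*d - 12) + w*(-50*d^2 + 104*d - 54)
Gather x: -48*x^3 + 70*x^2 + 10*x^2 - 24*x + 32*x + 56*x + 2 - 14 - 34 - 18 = -48*x^3 + 80*x^2 + 64*x - 64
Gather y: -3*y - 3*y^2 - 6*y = -3*y^2 - 9*y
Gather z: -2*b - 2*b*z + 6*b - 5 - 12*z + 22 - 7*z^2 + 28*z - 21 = 4*b - 7*z^2 + z*(16 - 2*b) - 4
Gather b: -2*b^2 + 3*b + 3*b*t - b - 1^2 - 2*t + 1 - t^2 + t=-2*b^2 + b*(3*t + 2) - t^2 - t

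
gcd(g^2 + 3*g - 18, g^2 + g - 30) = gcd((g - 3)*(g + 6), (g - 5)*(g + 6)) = g + 6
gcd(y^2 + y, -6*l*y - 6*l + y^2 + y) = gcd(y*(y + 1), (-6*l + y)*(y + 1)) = y + 1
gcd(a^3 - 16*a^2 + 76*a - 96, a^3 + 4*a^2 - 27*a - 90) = 1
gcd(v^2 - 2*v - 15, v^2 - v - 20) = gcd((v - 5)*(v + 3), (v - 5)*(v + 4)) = v - 5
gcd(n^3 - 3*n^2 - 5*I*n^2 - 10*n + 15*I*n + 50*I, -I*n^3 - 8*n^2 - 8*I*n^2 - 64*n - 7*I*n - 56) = 1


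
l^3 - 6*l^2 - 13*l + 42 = (l - 7)*(l - 2)*(l + 3)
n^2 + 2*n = n*(n + 2)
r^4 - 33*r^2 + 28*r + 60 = (r - 5)*(r - 2)*(r + 1)*(r + 6)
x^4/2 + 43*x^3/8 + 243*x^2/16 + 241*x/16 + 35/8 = (x/2 + 1)*(x + 1/2)*(x + 5/4)*(x + 7)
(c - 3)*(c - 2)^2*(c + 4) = c^4 - 3*c^3 - 12*c^2 + 52*c - 48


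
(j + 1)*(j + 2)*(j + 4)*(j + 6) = j^4 + 13*j^3 + 56*j^2 + 92*j + 48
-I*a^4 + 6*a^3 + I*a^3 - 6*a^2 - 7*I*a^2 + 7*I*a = a*(a - I)*(a + 7*I)*(-I*a + I)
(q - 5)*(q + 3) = q^2 - 2*q - 15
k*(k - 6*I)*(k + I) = k^3 - 5*I*k^2 + 6*k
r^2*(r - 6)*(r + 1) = r^4 - 5*r^3 - 6*r^2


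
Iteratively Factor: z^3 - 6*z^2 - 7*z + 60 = (z - 5)*(z^2 - z - 12) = (z - 5)*(z - 4)*(z + 3)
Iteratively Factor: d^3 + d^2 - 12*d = (d + 4)*(d^2 - 3*d) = (d - 3)*(d + 4)*(d)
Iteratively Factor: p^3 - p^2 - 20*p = (p)*(p^2 - p - 20) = p*(p + 4)*(p - 5)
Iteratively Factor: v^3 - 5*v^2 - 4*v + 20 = (v + 2)*(v^2 - 7*v + 10) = (v - 2)*(v + 2)*(v - 5)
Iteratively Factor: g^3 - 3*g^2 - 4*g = (g + 1)*(g^2 - 4*g) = g*(g + 1)*(g - 4)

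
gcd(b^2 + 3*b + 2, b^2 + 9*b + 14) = b + 2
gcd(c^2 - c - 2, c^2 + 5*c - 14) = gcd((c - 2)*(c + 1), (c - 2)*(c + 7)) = c - 2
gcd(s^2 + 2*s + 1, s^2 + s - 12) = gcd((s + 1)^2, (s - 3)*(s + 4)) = 1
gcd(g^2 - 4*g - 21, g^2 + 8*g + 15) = g + 3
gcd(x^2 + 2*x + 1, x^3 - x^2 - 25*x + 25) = 1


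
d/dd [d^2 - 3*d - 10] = 2*d - 3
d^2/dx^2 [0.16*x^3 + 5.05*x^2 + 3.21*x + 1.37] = 0.96*x + 10.1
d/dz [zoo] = 0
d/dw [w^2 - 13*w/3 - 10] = 2*w - 13/3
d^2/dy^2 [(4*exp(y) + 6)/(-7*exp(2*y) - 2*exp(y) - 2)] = (-196*exp(4*y) - 1120*exp(3*y) + 84*exp(2*y) + 328*exp(y) + 8)*exp(y)/(343*exp(6*y) + 294*exp(5*y) + 378*exp(4*y) + 176*exp(3*y) + 108*exp(2*y) + 24*exp(y) + 8)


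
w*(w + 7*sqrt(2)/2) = w^2 + 7*sqrt(2)*w/2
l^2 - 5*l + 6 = (l - 3)*(l - 2)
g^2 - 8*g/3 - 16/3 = (g - 4)*(g + 4/3)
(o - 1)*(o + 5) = o^2 + 4*o - 5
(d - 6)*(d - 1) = d^2 - 7*d + 6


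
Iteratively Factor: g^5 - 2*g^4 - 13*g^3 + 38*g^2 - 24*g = (g - 1)*(g^4 - g^3 - 14*g^2 + 24*g) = (g - 3)*(g - 1)*(g^3 + 2*g^2 - 8*g) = g*(g - 3)*(g - 1)*(g^2 + 2*g - 8) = g*(g - 3)*(g - 1)*(g + 4)*(g - 2)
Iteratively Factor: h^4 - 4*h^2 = (h)*(h^3 - 4*h) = h*(h - 2)*(h^2 + 2*h) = h^2*(h - 2)*(h + 2)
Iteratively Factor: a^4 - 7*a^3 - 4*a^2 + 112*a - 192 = (a - 4)*(a^3 - 3*a^2 - 16*a + 48) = (a - 4)^2*(a^2 + a - 12) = (a - 4)^2*(a - 3)*(a + 4)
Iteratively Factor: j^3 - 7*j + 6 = (j - 1)*(j^2 + j - 6) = (j - 1)*(j + 3)*(j - 2)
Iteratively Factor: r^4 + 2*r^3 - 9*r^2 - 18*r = (r)*(r^3 + 2*r^2 - 9*r - 18) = r*(r + 2)*(r^2 - 9) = r*(r + 2)*(r + 3)*(r - 3)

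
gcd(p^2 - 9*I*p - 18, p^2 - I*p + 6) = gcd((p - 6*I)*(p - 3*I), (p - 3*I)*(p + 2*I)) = p - 3*I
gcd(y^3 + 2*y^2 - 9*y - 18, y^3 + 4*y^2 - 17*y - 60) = y + 3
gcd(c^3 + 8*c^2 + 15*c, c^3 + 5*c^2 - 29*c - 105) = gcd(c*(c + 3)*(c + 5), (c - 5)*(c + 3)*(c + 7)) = c + 3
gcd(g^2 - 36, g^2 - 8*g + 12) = g - 6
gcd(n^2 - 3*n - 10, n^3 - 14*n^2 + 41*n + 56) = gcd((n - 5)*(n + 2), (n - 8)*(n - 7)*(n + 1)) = 1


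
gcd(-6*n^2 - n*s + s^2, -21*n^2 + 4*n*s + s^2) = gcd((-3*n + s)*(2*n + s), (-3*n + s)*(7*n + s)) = -3*n + s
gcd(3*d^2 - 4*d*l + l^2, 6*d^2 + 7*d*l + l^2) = 1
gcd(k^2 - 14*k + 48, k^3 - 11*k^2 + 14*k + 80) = k - 8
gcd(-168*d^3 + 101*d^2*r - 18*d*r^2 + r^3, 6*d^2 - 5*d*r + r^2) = -3*d + r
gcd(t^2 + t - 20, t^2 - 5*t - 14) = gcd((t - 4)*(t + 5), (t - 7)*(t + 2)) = 1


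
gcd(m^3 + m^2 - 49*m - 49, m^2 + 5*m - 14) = m + 7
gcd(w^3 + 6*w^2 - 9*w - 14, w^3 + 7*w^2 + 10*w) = 1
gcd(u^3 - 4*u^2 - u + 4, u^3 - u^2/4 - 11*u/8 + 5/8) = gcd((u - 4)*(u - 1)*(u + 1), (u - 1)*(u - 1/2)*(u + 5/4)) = u - 1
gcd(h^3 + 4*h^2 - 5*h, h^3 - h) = h^2 - h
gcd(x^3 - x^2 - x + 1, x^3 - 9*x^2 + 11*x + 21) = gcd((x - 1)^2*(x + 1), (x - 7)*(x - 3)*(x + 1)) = x + 1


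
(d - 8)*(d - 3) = d^2 - 11*d + 24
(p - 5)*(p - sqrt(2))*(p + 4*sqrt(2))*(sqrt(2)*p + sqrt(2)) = sqrt(2)*p^4 - 4*sqrt(2)*p^3 + 6*p^3 - 24*p^2 - 13*sqrt(2)*p^2 - 30*p + 32*sqrt(2)*p + 40*sqrt(2)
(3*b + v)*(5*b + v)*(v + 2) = 15*b^2*v + 30*b^2 + 8*b*v^2 + 16*b*v + v^3 + 2*v^2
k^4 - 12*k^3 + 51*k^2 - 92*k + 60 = (k - 5)*(k - 3)*(k - 2)^2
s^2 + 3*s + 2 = (s + 1)*(s + 2)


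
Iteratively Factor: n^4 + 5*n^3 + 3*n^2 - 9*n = (n + 3)*(n^3 + 2*n^2 - 3*n) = (n + 3)^2*(n^2 - n) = n*(n + 3)^2*(n - 1)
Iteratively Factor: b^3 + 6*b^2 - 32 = (b + 4)*(b^2 + 2*b - 8) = (b + 4)^2*(b - 2)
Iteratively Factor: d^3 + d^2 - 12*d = (d)*(d^2 + d - 12) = d*(d - 3)*(d + 4)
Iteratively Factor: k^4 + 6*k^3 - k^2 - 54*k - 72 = (k + 2)*(k^3 + 4*k^2 - 9*k - 36) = (k + 2)*(k + 4)*(k^2 - 9) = (k - 3)*(k + 2)*(k + 4)*(k + 3)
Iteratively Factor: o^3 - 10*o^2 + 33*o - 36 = (o - 3)*(o^2 - 7*o + 12) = (o - 3)^2*(o - 4)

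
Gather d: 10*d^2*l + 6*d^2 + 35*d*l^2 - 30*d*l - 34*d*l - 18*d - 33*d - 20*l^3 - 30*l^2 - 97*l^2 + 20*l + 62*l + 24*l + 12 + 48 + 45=d^2*(10*l + 6) + d*(35*l^2 - 64*l - 51) - 20*l^3 - 127*l^2 + 106*l + 105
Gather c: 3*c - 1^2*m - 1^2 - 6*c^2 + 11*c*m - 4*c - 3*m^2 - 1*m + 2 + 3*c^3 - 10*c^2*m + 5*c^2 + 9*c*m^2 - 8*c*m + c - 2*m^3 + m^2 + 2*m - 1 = 3*c^3 + c^2*(-10*m - 1) + c*(9*m^2 + 3*m) - 2*m^3 - 2*m^2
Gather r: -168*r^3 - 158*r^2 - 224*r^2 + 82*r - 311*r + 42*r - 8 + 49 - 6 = -168*r^3 - 382*r^2 - 187*r + 35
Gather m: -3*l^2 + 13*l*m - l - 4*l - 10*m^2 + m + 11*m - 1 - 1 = -3*l^2 - 5*l - 10*m^2 + m*(13*l + 12) - 2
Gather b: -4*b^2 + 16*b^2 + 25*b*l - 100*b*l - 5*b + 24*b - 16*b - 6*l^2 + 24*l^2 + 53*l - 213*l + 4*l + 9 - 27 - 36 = 12*b^2 + b*(3 - 75*l) + 18*l^2 - 156*l - 54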